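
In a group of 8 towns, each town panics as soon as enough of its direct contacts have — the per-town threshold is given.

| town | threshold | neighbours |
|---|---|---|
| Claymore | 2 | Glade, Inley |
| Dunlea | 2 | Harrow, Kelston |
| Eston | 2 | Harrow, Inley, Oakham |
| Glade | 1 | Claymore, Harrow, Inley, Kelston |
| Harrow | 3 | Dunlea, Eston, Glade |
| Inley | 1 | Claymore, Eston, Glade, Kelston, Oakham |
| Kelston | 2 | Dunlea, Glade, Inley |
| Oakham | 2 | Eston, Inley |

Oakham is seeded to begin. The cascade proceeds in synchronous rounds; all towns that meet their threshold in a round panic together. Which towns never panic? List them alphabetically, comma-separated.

Dunlea, Harrow

Round 1 — Oakham panics (initial).
Round 2 — checking thresholds:
  Eston: 1 of 3 neighbours < 2, holds.
  Inley: 1 of 5 neighbours ≥ 1, panics.
Round 3 — checking thresholds:
  Claymore: 1 of 2 neighbours < 2, holds.
  Eston: 2 of 3 neighbours ≥ 2, panics.
  Glade: 1 of 4 neighbours ≥ 1, panics.
  Kelston: 1 of 3 neighbours < 2, holds.
Round 4 — checking thresholds:
  Claymore: 2 of 2 neighbours ≥ 2, panics.
  Harrow: 2 of 3 neighbours < 3, holds.
  Kelston: 2 of 3 neighbours ≥ 2, panics.
Round 5 — no new panics; cascade stops.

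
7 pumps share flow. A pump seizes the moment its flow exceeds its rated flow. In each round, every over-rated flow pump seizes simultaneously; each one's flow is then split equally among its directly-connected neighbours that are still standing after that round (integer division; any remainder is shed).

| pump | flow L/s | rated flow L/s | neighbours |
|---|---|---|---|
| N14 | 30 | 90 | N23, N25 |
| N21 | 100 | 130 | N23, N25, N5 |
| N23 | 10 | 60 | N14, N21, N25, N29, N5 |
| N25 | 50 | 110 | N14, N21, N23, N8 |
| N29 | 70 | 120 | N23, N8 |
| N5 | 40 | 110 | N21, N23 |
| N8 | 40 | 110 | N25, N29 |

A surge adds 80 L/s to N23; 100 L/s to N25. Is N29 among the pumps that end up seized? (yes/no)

no

Round 1 — N23 at 90 > 60; N25 at 150 > 110. N23, N25 seize.
  N23 sheds 90 L/s to N14, N21, N29, N5: 22 each (2 lost).
    N14: 30+22 = 52 ≤ 90
    N21: 100+22 = 122 ≤ 130
    N29: 70+22 = 92 ≤ 120
    N5: 40+22 = 62 ≤ 110
  N25 sheds 150 L/s to N14, N21, N8: 50 each.
    N14: 52+50 = 102 > 90
    N21: 122+50 = 172 > 130
    N8: 40+50 = 90 ≤ 110
Round 2 — N14, N21 seize.
  N14 sheds 102 L/s: no online neighbours, lost.
  N21 sheds 172 L/s to N5: 172 each.
    N5: 62+172 = 234 > 110
Round 3 — N5 seizes.
  N5 sheds 234 L/s: no online neighbours, lost.
No further seizures.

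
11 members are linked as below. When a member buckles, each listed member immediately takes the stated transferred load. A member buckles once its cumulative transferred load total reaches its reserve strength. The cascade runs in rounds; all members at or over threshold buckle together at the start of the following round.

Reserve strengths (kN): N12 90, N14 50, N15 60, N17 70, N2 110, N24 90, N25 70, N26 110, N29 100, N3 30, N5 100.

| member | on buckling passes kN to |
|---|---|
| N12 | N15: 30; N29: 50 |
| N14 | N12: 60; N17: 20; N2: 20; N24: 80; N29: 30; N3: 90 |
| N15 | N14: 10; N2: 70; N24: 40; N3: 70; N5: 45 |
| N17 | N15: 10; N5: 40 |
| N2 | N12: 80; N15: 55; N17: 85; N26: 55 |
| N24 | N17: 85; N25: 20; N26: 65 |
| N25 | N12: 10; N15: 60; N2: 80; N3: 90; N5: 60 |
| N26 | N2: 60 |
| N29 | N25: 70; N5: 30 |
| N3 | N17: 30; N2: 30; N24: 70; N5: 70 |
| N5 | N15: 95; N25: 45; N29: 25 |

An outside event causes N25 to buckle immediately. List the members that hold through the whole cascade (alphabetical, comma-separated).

Round 1 — N25 buckles (initial).
  N12: +10 → 10 < 90
  N15: +60 → 60 ≥ 60
  N2: +80 → 80 < 110
  N3: +90 → 90 ≥ 30
  N5: +60 → 60 < 100
Round 2 — N15, N3 buckle.
  N14: +10 → 10 < 50
  N17: +30 → 30 < 70
  N2: +70+30 → 180 ≥ 110
  N24: +40+70 → 110 ≥ 90
  N5: +45+70 → 175 ≥ 100
Round 3 — N2, N24, N5 buckle.
  N12: +80 → 90 ≥ 90
  N17: +85+85 → 200 ≥ 70
  N26: +55+65 → 120 ≥ 110
  N29: +25 → 25 < 100
Round 4 — N12, N17, N26 buckle.
  N29: +50 → 75 < 100
No further bucklings.

N14, N29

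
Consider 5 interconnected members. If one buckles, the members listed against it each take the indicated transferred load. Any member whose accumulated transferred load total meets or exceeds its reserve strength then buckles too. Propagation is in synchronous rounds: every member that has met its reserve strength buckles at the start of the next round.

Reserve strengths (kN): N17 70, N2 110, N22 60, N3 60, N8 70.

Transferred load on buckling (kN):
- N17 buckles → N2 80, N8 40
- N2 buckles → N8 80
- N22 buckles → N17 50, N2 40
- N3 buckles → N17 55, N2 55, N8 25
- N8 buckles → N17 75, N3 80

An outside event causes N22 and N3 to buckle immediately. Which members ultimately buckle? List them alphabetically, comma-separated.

N17, N2, N22, N3, N8

Round 1 — N22, N3 buckle (initial).
  N17: +50+55 → 105 ≥ 70
  N2: +40+55 → 95 < 110
  N8: +25 → 25 < 70
Round 2 — N17 buckles.
  N2: +80 → 175 ≥ 110
  N8: +40 → 65 < 70
Round 3 — N2 buckles.
  N8: +80 → 145 ≥ 70
Round 4 — N8 buckles.
No further bucklings.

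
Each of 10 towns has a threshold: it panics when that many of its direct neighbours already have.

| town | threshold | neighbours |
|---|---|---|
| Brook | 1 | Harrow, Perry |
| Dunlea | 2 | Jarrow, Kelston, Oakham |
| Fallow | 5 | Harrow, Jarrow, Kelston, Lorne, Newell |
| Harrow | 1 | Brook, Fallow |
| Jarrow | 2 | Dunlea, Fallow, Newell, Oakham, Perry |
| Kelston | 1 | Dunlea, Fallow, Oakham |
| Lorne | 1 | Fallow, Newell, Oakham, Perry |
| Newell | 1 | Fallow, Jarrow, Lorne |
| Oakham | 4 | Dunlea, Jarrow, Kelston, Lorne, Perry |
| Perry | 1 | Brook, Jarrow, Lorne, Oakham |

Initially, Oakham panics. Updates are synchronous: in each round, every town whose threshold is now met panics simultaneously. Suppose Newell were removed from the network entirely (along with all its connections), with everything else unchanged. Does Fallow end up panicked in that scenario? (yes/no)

With Newell removed:
Round 1 — Oakham panics (initial).
Round 2 — checking thresholds:
  Dunlea: 1 of 3 neighbours < 2, holds.
  Jarrow: 1 of 4 neighbours < 2, holds.
  Kelston: 1 of 3 neighbours ≥ 1, panics.
  Lorne: 1 of 3 neighbours ≥ 1, panics.
  Perry: 1 of 4 neighbours ≥ 1, panics.
Round 3 — checking thresholds:
  Brook: 1 of 2 neighbours ≥ 1, panics.
  Dunlea: 2 of 3 neighbours ≥ 2, panics.
  Fallow: 2 of 4 neighbours < 5, holds.
  Jarrow: 2 of 4 neighbours ≥ 2, panics.
Round 4 — checking thresholds:
  Fallow: 3 of 4 neighbours < 5, holds.
  Harrow: 1 of 2 neighbours ≥ 1, panics.
Round 5 — no new panics; cascade stops.

no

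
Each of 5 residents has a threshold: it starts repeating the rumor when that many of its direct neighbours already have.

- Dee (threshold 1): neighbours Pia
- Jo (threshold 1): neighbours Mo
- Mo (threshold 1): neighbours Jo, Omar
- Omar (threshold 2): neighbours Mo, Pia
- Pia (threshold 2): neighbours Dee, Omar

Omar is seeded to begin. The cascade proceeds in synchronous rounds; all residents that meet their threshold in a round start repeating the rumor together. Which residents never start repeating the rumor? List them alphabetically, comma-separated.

Dee, Pia

Round 1 — Omar starts repeating the rumor (initial).
Round 2 — checking thresholds:
  Mo: 1 of 2 neighbours ≥ 1, starts repeating the rumor.
  Pia: 1 of 2 neighbours < 2, not yet.
Round 3 — checking thresholds:
  Jo: 1 of 1 neighbours ≥ 1, starts repeating the rumor.
  Pia: 1 of 2 neighbours < 2, not yet.
Round 4 — no new spreads; cascade stops.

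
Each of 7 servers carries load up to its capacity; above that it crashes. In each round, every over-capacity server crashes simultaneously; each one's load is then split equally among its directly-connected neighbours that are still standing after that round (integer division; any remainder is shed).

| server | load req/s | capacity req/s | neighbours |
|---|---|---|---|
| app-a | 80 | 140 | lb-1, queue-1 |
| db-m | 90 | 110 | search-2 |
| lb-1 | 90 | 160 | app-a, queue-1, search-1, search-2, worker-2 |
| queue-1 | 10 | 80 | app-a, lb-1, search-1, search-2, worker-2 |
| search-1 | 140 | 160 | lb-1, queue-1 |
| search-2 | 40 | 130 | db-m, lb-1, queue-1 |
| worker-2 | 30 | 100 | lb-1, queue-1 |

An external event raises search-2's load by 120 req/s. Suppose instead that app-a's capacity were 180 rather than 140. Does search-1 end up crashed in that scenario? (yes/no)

no

With app-a's capacity at 180:
Round 1 — search-2 at 160 > 130. search-2 crashes.
  search-2 sheds 160 req/s to db-m, lb-1, queue-1: 53 each (1 lost).
    db-m: 90+53 = 143 > 110
    lb-1: 90+53 = 143 ≤ 160
    queue-1: 10+53 = 63 ≤ 80
Round 2 — db-m crashes.
  db-m sheds 143 req/s: no online neighbours, lost.
No further crashes.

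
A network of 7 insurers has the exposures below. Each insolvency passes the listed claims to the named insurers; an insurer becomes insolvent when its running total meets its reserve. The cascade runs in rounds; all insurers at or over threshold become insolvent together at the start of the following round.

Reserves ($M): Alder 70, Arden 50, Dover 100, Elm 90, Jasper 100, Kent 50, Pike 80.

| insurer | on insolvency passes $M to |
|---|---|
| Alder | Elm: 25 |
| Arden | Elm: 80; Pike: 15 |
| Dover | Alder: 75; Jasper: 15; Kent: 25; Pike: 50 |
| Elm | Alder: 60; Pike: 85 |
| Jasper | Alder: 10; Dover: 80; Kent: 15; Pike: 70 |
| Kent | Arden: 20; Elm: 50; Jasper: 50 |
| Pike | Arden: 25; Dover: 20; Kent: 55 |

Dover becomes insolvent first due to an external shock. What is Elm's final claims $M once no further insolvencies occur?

Round 1 — Dover becomes insolvent (initial).
  Alder: +75 → 75 ≥ 70
  Jasper: +15 → 15 < 100
  Kent: +25 → 25 < 50
  Pike: +50 → 50 < 80
Round 2 — Alder becomes insolvent.
  Elm: +25 → 25 < 90
No further insolvencies.

25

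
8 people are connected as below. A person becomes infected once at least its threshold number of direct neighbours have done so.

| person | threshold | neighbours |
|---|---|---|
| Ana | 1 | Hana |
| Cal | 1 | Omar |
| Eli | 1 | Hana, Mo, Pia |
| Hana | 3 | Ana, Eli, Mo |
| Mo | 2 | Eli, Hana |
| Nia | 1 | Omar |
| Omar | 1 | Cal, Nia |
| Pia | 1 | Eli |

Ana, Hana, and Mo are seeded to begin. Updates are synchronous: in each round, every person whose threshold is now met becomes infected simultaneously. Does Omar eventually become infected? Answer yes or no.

no

Round 1 — Ana, Hana, Mo become infected (initial).
Round 2 — checking thresholds:
  Eli: 2 of 3 neighbours ≥ 1, becomes infected.
Round 3 — checking thresholds:
  Pia: 1 of 1 neighbours ≥ 1, becomes infected.
Round 4 — no new infections; cascade stops.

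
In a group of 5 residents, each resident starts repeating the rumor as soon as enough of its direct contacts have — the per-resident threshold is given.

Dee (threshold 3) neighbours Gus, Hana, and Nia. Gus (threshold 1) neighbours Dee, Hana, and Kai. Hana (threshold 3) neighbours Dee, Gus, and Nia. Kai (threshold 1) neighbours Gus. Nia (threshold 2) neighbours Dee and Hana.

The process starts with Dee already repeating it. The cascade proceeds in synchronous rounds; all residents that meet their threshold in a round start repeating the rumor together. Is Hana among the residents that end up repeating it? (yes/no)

Round 1 — Dee starts repeating the rumor (initial).
Round 2 — checking thresholds:
  Gus: 1 of 3 neighbours ≥ 1, starts repeating the rumor.
  Hana: 1 of 3 neighbours < 3, below threshold.
  Nia: 1 of 2 neighbours < 2, below threshold.
Round 3 — checking thresholds:
  Hana: 2 of 3 neighbours < 3, below threshold.
  Kai: 1 of 1 neighbours ≥ 1, starts repeating the rumor.
  Nia: 1 of 2 neighbours < 2, below threshold.
Round 4 — no new spreads; cascade stops.

no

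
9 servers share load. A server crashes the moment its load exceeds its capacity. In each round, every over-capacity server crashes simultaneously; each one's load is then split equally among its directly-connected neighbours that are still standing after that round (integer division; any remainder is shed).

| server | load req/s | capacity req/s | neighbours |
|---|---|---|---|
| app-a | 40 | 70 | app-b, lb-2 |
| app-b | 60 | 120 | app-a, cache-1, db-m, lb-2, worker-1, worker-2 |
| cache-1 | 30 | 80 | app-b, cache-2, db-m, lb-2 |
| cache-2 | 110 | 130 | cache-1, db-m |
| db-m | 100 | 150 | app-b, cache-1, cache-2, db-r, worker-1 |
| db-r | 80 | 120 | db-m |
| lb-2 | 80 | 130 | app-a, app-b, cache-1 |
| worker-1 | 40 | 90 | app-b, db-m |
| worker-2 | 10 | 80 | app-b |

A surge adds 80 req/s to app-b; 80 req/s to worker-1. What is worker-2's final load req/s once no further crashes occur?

Round 1 — app-b at 140 > 120; worker-1 at 120 > 90. app-b, worker-1 crash.
  app-b sheds 140 req/s to app-a, cache-1, db-m, lb-2, worker-2: 28 each.
    app-a: 40+28 = 68 ≤ 70
    cache-1: 30+28 = 58 ≤ 80
    db-m: 100+28 = 128 ≤ 150
    lb-2: 80+28 = 108 ≤ 130
    worker-2: 10+28 = 38 ≤ 80
  worker-1 sheds 120 req/s to db-m: 120 each.
    db-m: 128+120 = 248 > 150
Round 2 — db-m crashes.
  db-m sheds 248 req/s to cache-1, cache-2, db-r: 82 each (2 lost).
    cache-1: 58+82 = 140 > 80
    cache-2: 110+82 = 192 > 130
    db-r: 80+82 = 162 > 120
Round 3 — cache-1, cache-2, db-r crash.
  cache-1 sheds 140 req/s to lb-2: 140 each.
    lb-2: 108+140 = 248 > 130
  cache-2 sheds 192 req/s: no online neighbours, lost.
  db-r sheds 162 req/s: no online neighbours, lost.
Round 4 — lb-2 crashes.
  lb-2 sheds 248 req/s to app-a: 248 each.
    app-a: 68+248 = 316 > 70
Round 5 — app-a crashes.
  app-a sheds 316 req/s: no online neighbours, lost.
No further crashes.

38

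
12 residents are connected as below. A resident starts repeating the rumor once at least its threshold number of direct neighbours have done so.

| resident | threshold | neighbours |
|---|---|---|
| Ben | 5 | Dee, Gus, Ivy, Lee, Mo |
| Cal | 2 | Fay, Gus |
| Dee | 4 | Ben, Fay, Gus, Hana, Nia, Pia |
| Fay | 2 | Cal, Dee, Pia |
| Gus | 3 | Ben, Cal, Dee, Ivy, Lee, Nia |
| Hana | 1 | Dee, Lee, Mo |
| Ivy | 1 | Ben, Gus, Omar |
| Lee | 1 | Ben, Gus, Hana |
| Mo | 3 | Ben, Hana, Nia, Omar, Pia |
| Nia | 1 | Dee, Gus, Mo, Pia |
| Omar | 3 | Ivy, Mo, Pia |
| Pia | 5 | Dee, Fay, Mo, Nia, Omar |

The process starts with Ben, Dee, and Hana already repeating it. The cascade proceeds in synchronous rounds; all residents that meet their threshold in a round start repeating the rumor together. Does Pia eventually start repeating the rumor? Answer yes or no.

no

Round 1 — Ben, Dee, Hana start repeating the rumor (initial).
Round 2 — checking thresholds:
  Fay: 1 of 3 neighbours < 2, not yet.
  Gus: 2 of 6 neighbours < 3, not yet.
  Ivy: 1 of 3 neighbours ≥ 1, starts repeating the rumor.
  Lee: 2 of 3 neighbours ≥ 1, starts repeating the rumor.
  Mo: 2 of 5 neighbours < 3, not yet.
  Nia: 1 of 4 neighbours ≥ 1, starts repeating the rumor.
  Pia: 1 of 5 neighbours < 5, not yet.
Round 3 — checking thresholds:
  Fay: 1 of 3 neighbours < 2, not yet.
  Gus: 5 of 6 neighbours ≥ 3, starts repeating the rumor.
  Mo: 3 of 5 neighbours ≥ 3, starts repeating the rumor.
  Omar: 1 of 3 neighbours < 3, not yet.
  Pia: 2 of 5 neighbours < 5, not yet.
Round 4 — no new spreads; cascade stops.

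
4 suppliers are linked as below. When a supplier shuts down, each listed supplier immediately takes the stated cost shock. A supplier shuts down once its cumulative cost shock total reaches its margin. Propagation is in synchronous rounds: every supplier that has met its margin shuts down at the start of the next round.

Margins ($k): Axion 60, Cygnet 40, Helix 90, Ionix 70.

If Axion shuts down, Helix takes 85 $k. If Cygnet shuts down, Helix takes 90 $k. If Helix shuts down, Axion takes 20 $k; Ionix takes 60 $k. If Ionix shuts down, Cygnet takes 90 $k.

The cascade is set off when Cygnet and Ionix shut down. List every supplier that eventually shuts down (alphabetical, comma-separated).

Round 1 — Cygnet, Ionix shut down (initial).
  Helix: +90 → 90 ≥ 90
Round 2 — Helix shuts down.
  Axion: +20 → 20 < 60
No further shutdowns.

Cygnet, Helix, Ionix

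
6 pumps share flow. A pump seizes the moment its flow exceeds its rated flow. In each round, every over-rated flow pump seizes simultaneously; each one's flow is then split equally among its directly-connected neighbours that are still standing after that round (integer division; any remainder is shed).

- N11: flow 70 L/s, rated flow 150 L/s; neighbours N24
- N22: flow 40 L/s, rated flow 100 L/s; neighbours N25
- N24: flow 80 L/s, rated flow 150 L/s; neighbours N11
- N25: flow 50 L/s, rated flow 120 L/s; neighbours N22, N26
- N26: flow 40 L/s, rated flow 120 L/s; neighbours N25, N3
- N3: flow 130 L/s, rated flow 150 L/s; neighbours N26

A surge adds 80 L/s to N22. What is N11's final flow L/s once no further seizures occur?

70

Round 1 — N22 at 120 > 100. N22 seizes.
  N22 sheds 120 L/s to N25: 120 each.
    N25: 50+120 = 170 > 120
Round 2 — N25 seizes.
  N25 sheds 170 L/s to N26: 170 each.
    N26: 40+170 = 210 > 120
Round 3 — N26 seizes.
  N26 sheds 210 L/s to N3: 210 each.
    N3: 130+210 = 340 > 150
Round 4 — N3 seizes.
  N3 sheds 340 L/s: no online neighbours, lost.
No further seizures.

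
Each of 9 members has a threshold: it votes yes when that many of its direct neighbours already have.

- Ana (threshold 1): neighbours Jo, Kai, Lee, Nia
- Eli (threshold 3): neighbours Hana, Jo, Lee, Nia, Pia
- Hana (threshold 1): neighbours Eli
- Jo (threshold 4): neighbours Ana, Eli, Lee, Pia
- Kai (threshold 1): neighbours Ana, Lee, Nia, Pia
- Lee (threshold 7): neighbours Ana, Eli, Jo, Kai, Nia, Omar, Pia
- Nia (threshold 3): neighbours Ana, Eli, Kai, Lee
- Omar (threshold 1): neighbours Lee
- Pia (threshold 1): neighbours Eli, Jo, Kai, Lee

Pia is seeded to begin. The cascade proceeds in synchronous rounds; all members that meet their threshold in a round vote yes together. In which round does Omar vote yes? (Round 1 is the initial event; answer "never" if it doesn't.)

never

Round 1 — Pia votes yes (initial).
Round 2 — checking thresholds:
  Eli: 1 of 5 neighbours < 3, not yet.
  Jo: 1 of 4 neighbours < 4, not yet.
  Kai: 1 of 4 neighbours ≥ 1, votes yes.
  Lee: 1 of 7 neighbours < 7, not yet.
Round 3 — checking thresholds:
  Ana: 1 of 4 neighbours ≥ 1, votes yes.
  Eli: 1 of 5 neighbours < 3, not yet.
  Jo: 1 of 4 neighbours < 4, not yet.
  Lee: 2 of 7 neighbours < 7, not yet.
  Nia: 1 of 4 neighbours < 3, not yet.
Round 4 — no new yes votes; cascade stops.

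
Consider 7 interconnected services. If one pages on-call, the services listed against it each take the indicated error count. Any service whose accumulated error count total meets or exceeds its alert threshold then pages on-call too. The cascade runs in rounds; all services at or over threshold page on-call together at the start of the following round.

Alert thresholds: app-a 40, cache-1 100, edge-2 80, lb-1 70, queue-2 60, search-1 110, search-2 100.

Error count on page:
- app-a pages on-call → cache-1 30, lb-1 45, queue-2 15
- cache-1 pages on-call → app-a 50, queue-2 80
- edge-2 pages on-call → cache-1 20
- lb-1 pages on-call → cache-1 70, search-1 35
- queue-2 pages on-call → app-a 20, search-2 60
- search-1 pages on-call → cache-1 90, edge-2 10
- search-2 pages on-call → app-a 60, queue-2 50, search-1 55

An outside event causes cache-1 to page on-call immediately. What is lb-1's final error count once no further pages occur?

45

Round 1 — cache-1 pages on-call (initial).
  app-a: +50 → 50 ≥ 40
  queue-2: +80 → 80 ≥ 60
Round 2 — app-a, queue-2 page on-call.
  lb-1: +45 → 45 < 70
  search-2: +60 → 60 < 100
No further pages.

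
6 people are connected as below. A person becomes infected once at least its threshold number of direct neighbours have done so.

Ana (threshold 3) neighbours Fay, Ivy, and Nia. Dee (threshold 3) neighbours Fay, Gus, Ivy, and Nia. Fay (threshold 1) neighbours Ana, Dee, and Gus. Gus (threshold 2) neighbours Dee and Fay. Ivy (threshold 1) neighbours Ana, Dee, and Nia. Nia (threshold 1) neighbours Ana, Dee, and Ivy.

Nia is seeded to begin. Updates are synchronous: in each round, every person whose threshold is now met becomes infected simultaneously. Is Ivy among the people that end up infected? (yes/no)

Round 1 — Nia becomes infected (initial).
Round 2 — checking thresholds:
  Ana: 1 of 3 neighbours < 3, not yet.
  Dee: 1 of 4 neighbours < 3, not yet.
  Ivy: 1 of 3 neighbours ≥ 1, becomes infected.
Round 3 — no new infections; cascade stops.

yes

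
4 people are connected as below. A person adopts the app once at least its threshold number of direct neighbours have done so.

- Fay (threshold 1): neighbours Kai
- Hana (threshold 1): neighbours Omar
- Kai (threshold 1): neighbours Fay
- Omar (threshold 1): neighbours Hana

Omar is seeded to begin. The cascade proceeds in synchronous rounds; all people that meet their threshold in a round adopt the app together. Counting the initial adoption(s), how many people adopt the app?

Round 1 — Omar adopts the app (initial).
Round 2 — checking thresholds:
  Hana: 1 of 1 neighbours ≥ 1, adopts the app.
Round 3 — no new adoptions; cascade stops.

2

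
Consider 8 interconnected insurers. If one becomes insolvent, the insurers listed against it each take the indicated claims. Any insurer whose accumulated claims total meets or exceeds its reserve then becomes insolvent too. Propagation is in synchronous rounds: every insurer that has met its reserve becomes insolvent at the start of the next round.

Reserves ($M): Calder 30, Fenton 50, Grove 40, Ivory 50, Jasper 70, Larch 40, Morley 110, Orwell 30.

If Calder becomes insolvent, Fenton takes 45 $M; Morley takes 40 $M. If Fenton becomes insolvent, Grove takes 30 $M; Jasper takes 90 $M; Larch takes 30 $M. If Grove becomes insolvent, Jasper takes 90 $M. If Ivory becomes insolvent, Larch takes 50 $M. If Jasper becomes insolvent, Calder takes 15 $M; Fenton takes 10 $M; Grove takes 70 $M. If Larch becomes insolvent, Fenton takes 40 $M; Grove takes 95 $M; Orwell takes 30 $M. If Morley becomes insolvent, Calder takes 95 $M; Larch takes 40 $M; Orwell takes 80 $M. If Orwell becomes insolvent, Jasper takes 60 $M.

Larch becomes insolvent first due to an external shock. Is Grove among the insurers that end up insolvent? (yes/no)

yes

Round 1 — Larch becomes insolvent (initial).
  Fenton: +40 → 40 < 50
  Grove: +95 → 95 ≥ 40
  Orwell: +30 → 30 ≥ 30
Round 2 — Grove, Orwell become insolvent.
  Jasper: +90+60 → 150 ≥ 70
Round 3 — Jasper becomes insolvent.
  Calder: +15 → 15 < 30
  Fenton: +10 → 50 ≥ 50
Round 4 — Fenton becomes insolvent.
No further insolvencies.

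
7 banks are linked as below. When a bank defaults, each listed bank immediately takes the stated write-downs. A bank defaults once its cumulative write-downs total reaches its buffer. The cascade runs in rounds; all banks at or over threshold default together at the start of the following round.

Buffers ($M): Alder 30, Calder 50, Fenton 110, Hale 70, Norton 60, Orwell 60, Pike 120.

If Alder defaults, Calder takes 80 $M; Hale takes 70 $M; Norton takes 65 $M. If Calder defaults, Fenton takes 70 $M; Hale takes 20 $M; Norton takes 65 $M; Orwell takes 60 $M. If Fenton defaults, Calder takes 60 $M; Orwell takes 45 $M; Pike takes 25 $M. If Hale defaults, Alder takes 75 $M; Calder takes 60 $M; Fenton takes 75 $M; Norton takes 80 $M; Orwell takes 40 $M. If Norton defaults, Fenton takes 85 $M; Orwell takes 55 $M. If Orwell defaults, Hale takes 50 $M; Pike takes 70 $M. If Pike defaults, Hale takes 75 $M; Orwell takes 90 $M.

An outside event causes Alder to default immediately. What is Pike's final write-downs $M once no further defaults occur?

95

Round 1 — Alder defaults (initial).
  Calder: +80 → 80 ≥ 50
  Hale: +70 → 70 ≥ 70
  Norton: +65 → 65 ≥ 60
Round 2 — Calder, Hale, Norton default.
  Fenton: +70+75+85 → 230 ≥ 110
  Orwell: +60+40+55 → 155 ≥ 60
Round 3 — Fenton, Orwell default.
  Pike: +25+70 → 95 < 120
No further defaults.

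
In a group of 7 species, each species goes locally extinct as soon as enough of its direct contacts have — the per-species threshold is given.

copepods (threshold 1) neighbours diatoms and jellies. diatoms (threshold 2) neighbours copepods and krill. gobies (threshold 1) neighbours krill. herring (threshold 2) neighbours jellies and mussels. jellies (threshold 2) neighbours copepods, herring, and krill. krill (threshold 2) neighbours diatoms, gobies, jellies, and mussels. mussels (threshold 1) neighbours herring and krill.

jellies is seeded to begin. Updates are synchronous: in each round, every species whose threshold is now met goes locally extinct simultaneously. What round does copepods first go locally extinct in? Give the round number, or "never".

Round 1 — jellies goes locally extinct (initial).
Round 2 — checking thresholds:
  copepods: 1 of 2 neighbours ≥ 1, goes locally extinct.
  herring: 1 of 2 neighbours < 2, below threshold.
  krill: 1 of 4 neighbours < 2, below threshold.
Round 3 — no new extinctions; cascade stops.

2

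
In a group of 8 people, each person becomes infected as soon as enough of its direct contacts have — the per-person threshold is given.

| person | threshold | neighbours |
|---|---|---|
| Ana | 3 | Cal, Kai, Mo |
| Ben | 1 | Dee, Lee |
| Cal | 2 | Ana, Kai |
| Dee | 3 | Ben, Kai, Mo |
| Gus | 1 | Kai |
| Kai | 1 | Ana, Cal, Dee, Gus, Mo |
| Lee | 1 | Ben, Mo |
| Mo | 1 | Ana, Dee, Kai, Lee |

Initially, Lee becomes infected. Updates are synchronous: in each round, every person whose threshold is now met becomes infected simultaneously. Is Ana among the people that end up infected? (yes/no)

no

Round 1 — Lee becomes infected (initial).
Round 2 — checking thresholds:
  Ben: 1 of 2 neighbours ≥ 1, becomes infected.
  Mo: 1 of 4 neighbours ≥ 1, becomes infected.
Round 3 — checking thresholds:
  Ana: 1 of 3 neighbours < 3, below threshold.
  Dee: 2 of 3 neighbours < 3, below threshold.
  Kai: 1 of 5 neighbours ≥ 1, becomes infected.
Round 4 — checking thresholds:
  Ana: 2 of 3 neighbours < 3, below threshold.
  Cal: 1 of 2 neighbours < 2, below threshold.
  Dee: 3 of 3 neighbours ≥ 3, becomes infected.
  Gus: 1 of 1 neighbours ≥ 1, becomes infected.
Round 5 — no new infections; cascade stops.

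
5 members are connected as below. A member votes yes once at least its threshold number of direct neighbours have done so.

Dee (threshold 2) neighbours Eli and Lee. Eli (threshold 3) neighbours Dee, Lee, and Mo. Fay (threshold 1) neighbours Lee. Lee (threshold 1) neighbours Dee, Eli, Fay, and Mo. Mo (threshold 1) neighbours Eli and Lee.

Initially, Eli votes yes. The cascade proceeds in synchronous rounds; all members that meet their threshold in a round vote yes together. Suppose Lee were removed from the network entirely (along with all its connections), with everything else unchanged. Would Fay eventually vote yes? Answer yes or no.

With Lee removed:
Round 1 — Eli votes yes (initial).
Round 2 — checking thresholds:
  Dee: 1 of 1 neighbours < 2, not yet.
  Mo: 1 of 1 neighbours ≥ 1, votes yes.
Round 3 — no new yes votes; cascade stops.

no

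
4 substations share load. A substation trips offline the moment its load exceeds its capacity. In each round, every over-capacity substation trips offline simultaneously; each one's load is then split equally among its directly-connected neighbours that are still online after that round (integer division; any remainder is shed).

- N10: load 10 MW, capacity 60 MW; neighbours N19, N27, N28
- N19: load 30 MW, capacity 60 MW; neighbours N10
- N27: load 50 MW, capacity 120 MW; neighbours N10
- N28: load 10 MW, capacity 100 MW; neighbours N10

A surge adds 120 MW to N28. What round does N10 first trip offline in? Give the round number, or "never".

Round 1 — N28 at 130 > 100. N28 trips offline.
  N28 sheds 130 MW to N10: 130 each.
    N10: 10+130 = 140 > 60
Round 2 — N10 trips offline.
  N10 sheds 140 MW to N19, N27: 70 each.
    N19: 30+70 = 100 > 60
    N27: 50+70 = 120 ≤ 120
Round 3 — N19 trips offline.
  N19 sheds 100 MW: no online neighbours, lost.
No further trips.

2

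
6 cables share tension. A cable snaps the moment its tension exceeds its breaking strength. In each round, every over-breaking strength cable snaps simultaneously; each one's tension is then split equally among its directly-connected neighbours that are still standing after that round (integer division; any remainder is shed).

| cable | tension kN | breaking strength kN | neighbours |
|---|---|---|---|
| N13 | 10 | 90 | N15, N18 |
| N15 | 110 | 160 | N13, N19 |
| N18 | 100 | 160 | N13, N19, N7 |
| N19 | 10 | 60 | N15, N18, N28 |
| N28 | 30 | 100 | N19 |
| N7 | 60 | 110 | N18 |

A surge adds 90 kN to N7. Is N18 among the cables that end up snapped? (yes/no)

yes

Round 1 — N7 at 150 > 110. N7 snaps.
  N7 sheds 150 kN to N18: 150 each.
    N18: 100+150 = 250 > 160
Round 2 — N18 snaps.
  N18 sheds 250 kN to N13, N19: 125 each.
    N13: 10+125 = 135 > 90
    N19: 10+125 = 135 > 60
Round 3 — N13, N19 snap.
  N13 sheds 135 kN to N15: 135 each.
    N15: 110+135 = 245 > 160
  N19 sheds 135 kN to N15, N28: 67 each (1 lost).
    N15: 245+67 = 312 > 160
    N28: 30+67 = 97 ≤ 100
Round 4 — N15 snaps.
  N15 sheds 312 kN: no online neighbours, lost.
No further breaks.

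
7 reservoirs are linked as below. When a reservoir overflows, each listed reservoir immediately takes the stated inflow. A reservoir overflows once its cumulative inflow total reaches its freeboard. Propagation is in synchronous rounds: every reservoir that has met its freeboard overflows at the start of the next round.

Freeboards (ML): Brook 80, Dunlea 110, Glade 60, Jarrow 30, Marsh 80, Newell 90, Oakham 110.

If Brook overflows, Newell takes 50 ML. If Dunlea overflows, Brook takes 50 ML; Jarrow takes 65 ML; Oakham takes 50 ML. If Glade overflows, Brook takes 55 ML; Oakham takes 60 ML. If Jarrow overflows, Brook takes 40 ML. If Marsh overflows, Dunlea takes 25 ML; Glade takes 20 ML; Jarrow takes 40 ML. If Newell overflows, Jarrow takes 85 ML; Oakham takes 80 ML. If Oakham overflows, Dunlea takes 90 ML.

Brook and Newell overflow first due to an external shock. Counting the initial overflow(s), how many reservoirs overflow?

Round 1 — Brook, Newell overflow (initial).
  Jarrow: +85 → 85 ≥ 30
  Oakham: +80 → 80 < 110
Round 2 — Jarrow overflows.
No further overflows.

3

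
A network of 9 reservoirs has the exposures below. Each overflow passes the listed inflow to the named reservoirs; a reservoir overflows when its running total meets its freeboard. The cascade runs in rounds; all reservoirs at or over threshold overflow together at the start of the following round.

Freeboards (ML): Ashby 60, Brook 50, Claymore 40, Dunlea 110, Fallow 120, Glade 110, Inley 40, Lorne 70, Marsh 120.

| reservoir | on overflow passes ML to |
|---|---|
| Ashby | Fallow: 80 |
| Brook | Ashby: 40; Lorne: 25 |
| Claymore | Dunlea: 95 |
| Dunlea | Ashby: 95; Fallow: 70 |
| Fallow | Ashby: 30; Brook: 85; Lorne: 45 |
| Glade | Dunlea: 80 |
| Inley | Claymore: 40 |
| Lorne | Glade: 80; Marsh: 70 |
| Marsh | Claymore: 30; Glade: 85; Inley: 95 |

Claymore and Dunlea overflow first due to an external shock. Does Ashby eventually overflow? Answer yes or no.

yes

Round 1 — Claymore, Dunlea overflow (initial).
  Ashby: +95 → 95 ≥ 60
  Fallow: +70 → 70 < 120
Round 2 — Ashby overflows.
  Fallow: +80 → 150 ≥ 120
Round 3 — Fallow overflows.
  Brook: +85 → 85 ≥ 50
  Lorne: +45 → 45 < 70
Round 4 — Brook overflows.
  Lorne: +25 → 70 ≥ 70
Round 5 — Lorne overflows.
  Glade: +80 → 80 < 110
  Marsh: +70 → 70 < 120
No further overflows.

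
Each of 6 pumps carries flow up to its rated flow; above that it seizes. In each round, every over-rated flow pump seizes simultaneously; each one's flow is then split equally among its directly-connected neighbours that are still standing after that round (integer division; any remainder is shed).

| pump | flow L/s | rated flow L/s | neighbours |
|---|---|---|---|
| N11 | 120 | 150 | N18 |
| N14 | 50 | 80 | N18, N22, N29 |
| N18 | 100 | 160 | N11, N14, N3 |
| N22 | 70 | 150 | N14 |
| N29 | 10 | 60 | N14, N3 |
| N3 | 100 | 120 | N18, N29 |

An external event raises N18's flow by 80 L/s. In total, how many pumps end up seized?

5

Round 1 — N18 at 180 > 160. N18 seizes.
  N18 sheds 180 L/s to N11, N14, N3: 60 each.
    N11: 120+60 = 180 > 150
    N14: 50+60 = 110 > 80
    N3: 100+60 = 160 > 120
Round 2 — N11, N14, N3 seize.
  N11 sheds 180 L/s: no online neighbours, lost.
  N14 sheds 110 L/s to N22, N29: 55 each.
    N22: 70+55 = 125 ≤ 150
    N29: 10+55 = 65 > 60
  N3 sheds 160 L/s to N29: 160 each.
    N29: 65+160 = 225 > 60
Round 3 — N29 seizes.
  N29 sheds 225 L/s: no online neighbours, lost.
No further seizures.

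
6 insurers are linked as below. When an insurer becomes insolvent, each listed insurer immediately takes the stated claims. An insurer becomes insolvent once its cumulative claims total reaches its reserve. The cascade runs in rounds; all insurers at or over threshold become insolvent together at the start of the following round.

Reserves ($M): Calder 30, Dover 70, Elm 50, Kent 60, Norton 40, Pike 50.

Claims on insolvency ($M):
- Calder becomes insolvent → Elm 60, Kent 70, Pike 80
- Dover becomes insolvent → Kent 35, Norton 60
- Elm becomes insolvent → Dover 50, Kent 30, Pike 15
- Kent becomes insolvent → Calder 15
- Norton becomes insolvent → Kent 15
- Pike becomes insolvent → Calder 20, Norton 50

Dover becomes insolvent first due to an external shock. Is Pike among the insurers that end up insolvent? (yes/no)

Round 1 — Dover becomes insolvent (initial).
  Kent: +35 → 35 < 60
  Norton: +60 → 60 ≥ 40
Round 2 — Norton becomes insolvent.
  Kent: +15 → 50 < 60
No further insolvencies.

no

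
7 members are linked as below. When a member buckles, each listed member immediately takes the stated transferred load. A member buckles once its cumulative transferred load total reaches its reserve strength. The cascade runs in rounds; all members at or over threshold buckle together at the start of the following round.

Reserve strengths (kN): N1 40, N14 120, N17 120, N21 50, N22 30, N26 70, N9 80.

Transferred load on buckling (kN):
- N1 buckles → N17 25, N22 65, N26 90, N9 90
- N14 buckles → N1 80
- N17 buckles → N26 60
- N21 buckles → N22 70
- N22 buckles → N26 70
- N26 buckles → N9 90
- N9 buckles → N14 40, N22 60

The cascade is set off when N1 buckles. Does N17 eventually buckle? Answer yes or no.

Round 1 — N1 buckles (initial).
  N17: +25 → 25 < 120
  N22: +65 → 65 ≥ 30
  N26: +90 → 90 ≥ 70
  N9: +90 → 90 ≥ 80
Round 2 — N22, N26, N9 buckle.
  N14: +40 → 40 < 120
No further bucklings.

no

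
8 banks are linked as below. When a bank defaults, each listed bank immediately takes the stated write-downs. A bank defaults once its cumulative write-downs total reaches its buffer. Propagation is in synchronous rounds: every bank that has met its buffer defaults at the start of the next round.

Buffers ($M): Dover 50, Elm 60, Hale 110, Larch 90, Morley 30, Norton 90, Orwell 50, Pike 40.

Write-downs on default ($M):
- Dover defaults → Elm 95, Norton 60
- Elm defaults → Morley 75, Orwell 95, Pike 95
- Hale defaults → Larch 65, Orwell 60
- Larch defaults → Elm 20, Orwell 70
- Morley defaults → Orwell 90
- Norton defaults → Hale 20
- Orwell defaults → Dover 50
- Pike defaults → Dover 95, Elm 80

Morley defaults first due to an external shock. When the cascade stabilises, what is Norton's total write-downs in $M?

Round 1 — Morley defaults (initial).
  Orwell: +90 → 90 ≥ 50
Round 2 — Orwell defaults.
  Dover: +50 → 50 ≥ 50
Round 3 — Dover defaults.
  Elm: +95 → 95 ≥ 60
  Norton: +60 → 60 < 90
Round 4 — Elm defaults.
  Pike: +95 → 95 ≥ 40
Round 5 — Pike defaults.
No further defaults.

60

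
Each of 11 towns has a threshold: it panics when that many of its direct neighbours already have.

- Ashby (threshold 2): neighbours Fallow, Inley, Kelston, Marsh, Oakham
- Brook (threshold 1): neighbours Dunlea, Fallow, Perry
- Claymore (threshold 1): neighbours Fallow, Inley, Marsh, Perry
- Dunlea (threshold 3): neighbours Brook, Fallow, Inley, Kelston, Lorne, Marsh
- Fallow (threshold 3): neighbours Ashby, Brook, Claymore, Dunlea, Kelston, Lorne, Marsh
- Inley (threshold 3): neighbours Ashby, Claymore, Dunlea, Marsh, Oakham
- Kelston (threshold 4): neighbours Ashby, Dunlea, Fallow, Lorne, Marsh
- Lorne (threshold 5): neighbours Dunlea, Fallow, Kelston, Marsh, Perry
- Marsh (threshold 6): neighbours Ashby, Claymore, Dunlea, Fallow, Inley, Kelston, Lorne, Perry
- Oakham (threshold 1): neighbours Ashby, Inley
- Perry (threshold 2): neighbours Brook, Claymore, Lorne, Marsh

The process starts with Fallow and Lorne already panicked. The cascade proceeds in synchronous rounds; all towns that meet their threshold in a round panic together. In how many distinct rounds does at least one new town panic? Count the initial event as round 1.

3

Round 1 — Fallow, Lorne panic (initial).
Round 2 — checking thresholds:
  Ashby: 1 of 5 neighbours < 2, holds.
  Brook: 1 of 3 neighbours ≥ 1, panics.
  Claymore: 1 of 4 neighbours ≥ 1, panics.
  Dunlea: 2 of 6 neighbours < 3, holds.
  Kelston: 2 of 5 neighbours < 4, holds.
  Marsh: 2 of 8 neighbours < 6, holds.
  Perry: 1 of 4 neighbours < 2, holds.
Round 3 — checking thresholds:
  Ashby: 1 of 5 neighbours < 2, holds.
  Dunlea: 3 of 6 neighbours ≥ 3, panics.
  Inley: 1 of 5 neighbours < 3, holds.
  Kelston: 2 of 5 neighbours < 4, holds.
  Marsh: 3 of 8 neighbours < 6, holds.
  Perry: 3 of 4 neighbours ≥ 2, panics.
Round 4 — no new panics; cascade stops.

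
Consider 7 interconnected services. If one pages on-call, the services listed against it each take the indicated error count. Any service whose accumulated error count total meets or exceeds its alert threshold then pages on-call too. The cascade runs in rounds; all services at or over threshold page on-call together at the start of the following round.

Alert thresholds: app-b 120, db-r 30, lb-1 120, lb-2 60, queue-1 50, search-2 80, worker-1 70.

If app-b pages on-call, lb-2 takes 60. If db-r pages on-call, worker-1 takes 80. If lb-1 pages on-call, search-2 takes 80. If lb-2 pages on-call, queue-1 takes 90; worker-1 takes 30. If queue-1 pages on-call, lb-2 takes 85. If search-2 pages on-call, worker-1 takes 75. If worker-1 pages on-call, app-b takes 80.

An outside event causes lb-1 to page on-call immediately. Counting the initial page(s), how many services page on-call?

3

Round 1 — lb-1 pages on-call (initial).
  search-2: +80 → 80 ≥ 80
Round 2 — search-2 pages on-call.
  worker-1: +75 → 75 ≥ 70
Round 3 — worker-1 pages on-call.
  app-b: +80 → 80 < 120
No further pages.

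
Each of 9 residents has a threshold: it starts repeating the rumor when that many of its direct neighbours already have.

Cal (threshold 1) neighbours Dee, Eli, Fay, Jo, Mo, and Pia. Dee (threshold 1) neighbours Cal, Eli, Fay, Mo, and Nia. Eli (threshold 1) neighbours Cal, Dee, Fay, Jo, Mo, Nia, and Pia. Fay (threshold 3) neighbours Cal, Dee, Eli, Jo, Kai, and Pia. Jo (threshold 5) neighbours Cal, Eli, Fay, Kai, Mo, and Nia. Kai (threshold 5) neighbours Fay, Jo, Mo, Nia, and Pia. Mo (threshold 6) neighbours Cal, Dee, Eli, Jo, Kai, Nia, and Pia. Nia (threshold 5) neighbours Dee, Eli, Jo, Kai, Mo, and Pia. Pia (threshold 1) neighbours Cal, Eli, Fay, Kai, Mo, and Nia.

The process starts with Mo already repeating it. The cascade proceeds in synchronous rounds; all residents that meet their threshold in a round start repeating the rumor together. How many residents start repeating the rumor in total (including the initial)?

Round 1 — Mo starts repeating the rumor (initial).
Round 2 — checking thresholds:
  Cal: 1 of 6 neighbours ≥ 1, starts repeating the rumor.
  Dee: 1 of 5 neighbours ≥ 1, starts repeating the rumor.
  Eli: 1 of 7 neighbours ≥ 1, starts repeating the rumor.
  Jo: 1 of 6 neighbours < 5, not yet.
  Kai: 1 of 5 neighbours < 5, not yet.
  Nia: 1 of 6 neighbours < 5, not yet.
  Pia: 1 of 6 neighbours ≥ 1, starts repeating the rumor.
Round 3 — checking thresholds:
  Fay: 4 of 6 neighbours ≥ 3, starts repeating the rumor.
  Jo: 3 of 6 neighbours < 5, not yet.
  Kai: 2 of 5 neighbours < 5, not yet.
  Nia: 4 of 6 neighbours < 5, not yet.
Round 4 — no new spreads; cascade stops.

6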